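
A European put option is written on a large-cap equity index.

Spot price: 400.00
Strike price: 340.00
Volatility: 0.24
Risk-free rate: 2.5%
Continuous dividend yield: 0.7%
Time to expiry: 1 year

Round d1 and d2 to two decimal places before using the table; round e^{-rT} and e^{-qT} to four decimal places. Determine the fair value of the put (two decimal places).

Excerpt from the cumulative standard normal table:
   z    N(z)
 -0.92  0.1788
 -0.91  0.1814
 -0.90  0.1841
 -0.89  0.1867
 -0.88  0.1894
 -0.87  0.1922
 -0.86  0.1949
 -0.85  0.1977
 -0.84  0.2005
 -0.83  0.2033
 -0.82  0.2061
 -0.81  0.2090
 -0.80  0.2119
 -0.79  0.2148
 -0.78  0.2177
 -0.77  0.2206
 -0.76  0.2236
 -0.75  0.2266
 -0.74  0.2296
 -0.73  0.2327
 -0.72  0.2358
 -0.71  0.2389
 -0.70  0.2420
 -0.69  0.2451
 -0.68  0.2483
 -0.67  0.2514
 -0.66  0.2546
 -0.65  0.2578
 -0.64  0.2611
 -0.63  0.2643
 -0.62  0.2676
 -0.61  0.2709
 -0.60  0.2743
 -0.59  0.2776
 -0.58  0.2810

σ√T = 0.24 × 1.0000 = 0.2400
d₁ = [ln(400/340) + (0.025 − 0.007 + 0.24²/2)·1] / 0.2400 = [0.1625 + 0.0468] / 0.2400 = 0.8722 ≈ 0.87
d₂ = d₁ − σ√T = 0.8722 − 0.2400 = 0.6322 ≈ 0.63
e^(−qT) = e^(−0.007·1) = 0.9930;  e^(−rT) = e^(−0.025·1) = 0.9753
N(−d₂) = N(-0.63) = 0.2643;  N(−d₁) = N(-0.87) = 0.1922
P = 340·0.9753·0.2643 − 400·0.9930·0.1922 = 87.6424 − 76.3418 = 11.3006

11.30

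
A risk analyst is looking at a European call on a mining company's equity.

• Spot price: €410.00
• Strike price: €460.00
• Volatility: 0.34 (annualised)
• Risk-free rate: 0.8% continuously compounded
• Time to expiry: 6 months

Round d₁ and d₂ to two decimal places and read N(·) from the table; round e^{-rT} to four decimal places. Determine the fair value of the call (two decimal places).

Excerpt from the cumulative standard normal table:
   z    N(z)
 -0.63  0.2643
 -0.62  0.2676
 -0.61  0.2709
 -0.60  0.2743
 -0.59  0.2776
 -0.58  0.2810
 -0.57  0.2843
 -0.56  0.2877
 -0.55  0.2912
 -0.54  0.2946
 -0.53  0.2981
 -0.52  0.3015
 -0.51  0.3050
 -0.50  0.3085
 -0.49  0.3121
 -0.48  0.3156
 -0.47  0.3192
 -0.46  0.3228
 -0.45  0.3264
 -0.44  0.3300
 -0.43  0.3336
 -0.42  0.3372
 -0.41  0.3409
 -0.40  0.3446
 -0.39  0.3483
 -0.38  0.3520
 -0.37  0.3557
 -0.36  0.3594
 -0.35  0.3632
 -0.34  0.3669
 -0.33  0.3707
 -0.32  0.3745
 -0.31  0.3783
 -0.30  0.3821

T = 0.5;  σ√T = 0.2404
d₁ = [ln(410/460) + (0.008 + 0.34²/2)·0.5] / 0.2404 = [-0.1151 + 0.0329] / 0.2404 = -0.3418 which rounds to -0.34
d₂ = d₁ − σ√T = -0.3418 − 0.2404 = -0.5822 which rounds to -0.58
exp(−rT) = exp(−0.008·0.5) = 0.9960
N(d₁) = N(-0.34) = 0.3669;  N(d₂) = N(-0.58) = 0.2810
C = 410·0.3669 − 460·0.9960·0.2810 = 150.4290 − 128.7430 = 21.6860

€21.69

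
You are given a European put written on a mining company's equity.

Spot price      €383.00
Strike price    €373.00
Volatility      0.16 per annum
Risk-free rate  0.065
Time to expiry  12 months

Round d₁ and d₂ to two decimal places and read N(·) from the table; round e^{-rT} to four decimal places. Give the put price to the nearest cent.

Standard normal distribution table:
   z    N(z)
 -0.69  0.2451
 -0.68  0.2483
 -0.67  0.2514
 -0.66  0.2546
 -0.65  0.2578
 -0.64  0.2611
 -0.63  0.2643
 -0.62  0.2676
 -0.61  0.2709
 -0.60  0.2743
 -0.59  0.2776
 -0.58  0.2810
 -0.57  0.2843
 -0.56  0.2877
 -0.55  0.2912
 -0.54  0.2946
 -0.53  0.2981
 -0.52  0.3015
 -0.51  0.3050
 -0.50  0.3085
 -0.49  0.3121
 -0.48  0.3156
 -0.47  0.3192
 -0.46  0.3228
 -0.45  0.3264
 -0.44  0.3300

T = 1;  σ√T = 0.1600
ln(S/K) + (r + σ²/2)T = ln(383/373) + (0.065 + 0.16²/2)·1 = 0.0265 + 0.0778 = 0.1043
d₁ = 0.1043 / 0.1600 = 0.6516 which rounds to 0.65
d₂ = d₁ − σ√T = 0.6516 − 0.1600 = 0.4916 which rounds to 0.49
exp(−rT) = exp(−0.065·1) = 0.9371
P = 373·0.9371·N(-0.49) − 383·N(-0.65) = 373·0.9371·0.3121 − 383·0.2578 = 109.0909 − 98.7374 = 10.3535

€10.35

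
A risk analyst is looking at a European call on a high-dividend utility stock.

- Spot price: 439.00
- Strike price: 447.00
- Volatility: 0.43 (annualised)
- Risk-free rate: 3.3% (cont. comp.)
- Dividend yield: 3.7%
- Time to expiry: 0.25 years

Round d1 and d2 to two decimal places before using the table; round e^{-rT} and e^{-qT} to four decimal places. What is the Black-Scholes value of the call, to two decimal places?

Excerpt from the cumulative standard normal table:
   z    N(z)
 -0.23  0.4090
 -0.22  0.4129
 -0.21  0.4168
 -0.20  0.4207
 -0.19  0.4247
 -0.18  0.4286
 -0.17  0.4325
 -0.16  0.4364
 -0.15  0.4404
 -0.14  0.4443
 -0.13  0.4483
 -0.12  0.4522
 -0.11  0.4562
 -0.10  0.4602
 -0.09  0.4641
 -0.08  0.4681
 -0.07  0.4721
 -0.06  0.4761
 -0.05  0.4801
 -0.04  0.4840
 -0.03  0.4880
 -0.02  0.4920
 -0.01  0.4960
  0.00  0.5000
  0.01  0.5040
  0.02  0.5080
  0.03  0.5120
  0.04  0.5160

T = 0.25;  σ√T = 0.2150
ln(S/K) + (r − q + σ²/2)T = ln(439/447) + (0.033 − 0.037 + 0.43²/2)·0.25 = -0.0181 + 0.0221 = 0.0041
d₁ = 0.0041 / 0.2150 = 0.0189 ⇒ 0.02
d₂ = d₁ − σ√T = 0.0189 − 0.2150 = -0.1961 ⇒ -0.20
e^(−qT) = e^(−0.037·0.25) = 0.9908;  e^(−rT) = e^(−0.033·0.25) = 0.9918
N(d₁) = N(0.02) = 0.5080;  N(d₂) = N(-0.20) = 0.4207
C = 439·0.9908·0.5080 − 447·0.9918·0.4207 = 220.9603 − 186.5109 = 34.4494

34.45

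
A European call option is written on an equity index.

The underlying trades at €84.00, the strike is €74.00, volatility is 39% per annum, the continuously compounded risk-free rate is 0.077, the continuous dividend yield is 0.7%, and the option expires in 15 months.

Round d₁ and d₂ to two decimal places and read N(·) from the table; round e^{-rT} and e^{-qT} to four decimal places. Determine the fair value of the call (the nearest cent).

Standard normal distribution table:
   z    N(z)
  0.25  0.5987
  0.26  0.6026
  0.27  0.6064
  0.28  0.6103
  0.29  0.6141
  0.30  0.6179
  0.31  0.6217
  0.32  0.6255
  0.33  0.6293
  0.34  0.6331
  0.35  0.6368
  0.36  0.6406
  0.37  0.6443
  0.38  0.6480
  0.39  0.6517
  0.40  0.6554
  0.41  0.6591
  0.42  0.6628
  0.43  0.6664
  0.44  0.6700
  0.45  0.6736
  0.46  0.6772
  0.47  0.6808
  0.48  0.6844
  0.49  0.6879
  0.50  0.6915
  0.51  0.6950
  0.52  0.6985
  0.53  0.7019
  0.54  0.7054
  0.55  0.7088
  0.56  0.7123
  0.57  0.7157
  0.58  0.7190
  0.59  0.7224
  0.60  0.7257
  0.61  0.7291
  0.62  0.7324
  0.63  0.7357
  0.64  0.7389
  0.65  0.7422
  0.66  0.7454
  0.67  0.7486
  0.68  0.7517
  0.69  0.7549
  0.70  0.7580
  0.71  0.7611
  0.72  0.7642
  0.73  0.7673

€22.62

σ√T = 0.39·√1.25 = 0.4360
ln(S/K) + (r − q + σ²/2)T = ln(84/74) + (0.077 − 0.007 + 0.39²/2)·1.25 = 0.1268 + 0.1826 = 0.3093
d₁ = 0.3093 / 0.4360 = 0.7094 → 0.71
d₂ = d₁ − σ√T = 0.7094 − 0.4360 = 0.2733 → 0.27
exp(−qT) = exp(−0.007·1.25) = 0.9913;  exp(−rT) = exp(−0.077·1.25) = 0.9082
N(d₁) = N(0.71) = 0.7611;  N(d₂) = N(0.27) = 0.6064
C = 84·0.9913·0.7611 − 74·0.9082·0.6064 = 63.3762 − 40.7542 = 22.6220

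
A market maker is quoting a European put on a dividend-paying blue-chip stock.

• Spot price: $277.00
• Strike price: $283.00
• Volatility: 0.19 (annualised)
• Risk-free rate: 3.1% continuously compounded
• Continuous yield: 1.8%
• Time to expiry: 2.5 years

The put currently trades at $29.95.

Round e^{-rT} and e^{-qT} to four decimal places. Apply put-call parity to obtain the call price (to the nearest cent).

exp(−qT) = exp(−0.018·2.5) = 0.9560;  exp(−rT) = exp(−0.031·2.5) = 0.9254
Put-call parity: C − P = S·e^(−qT) − K·e^(−rT) = 277·0.9560 − 283·0.9254 = 264.8120 − 261.8882 = 2.9238
C = P + (C − P) = 29.95 + (2.9238) = 32.8738

$32.87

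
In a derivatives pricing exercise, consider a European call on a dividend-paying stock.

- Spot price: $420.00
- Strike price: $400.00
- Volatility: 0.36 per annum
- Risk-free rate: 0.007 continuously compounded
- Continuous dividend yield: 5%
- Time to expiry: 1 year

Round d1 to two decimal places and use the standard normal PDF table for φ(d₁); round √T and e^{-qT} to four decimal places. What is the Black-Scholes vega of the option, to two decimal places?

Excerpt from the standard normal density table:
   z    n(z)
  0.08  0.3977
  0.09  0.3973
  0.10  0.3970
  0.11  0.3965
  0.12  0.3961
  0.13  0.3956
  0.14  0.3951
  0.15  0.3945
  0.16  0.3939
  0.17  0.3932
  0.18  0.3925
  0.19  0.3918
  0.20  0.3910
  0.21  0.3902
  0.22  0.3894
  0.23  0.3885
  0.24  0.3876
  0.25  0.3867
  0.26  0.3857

156.21

σ√T = 0.36·√1 = 0.3600
d₁ = [ln(420/400) + (0.007 − 0.05 + 0.36²/2)·1] / 0.3600 = [0.0488 + 0.0218] / 0.3600 = 0.1961 ≈ 0.20
√T = √1 = 1.0000
φ(d₁) = φ(0.20) = 0.3910
e^(−qT) = e^(−0.05·1) = 0.9512
vega = S·e^(−qT)·φ(d₁)·√T = 420·0.9512·0.3910·1.0000 = 156.2061
(Vega is the same for a European call and put with the same parameters.)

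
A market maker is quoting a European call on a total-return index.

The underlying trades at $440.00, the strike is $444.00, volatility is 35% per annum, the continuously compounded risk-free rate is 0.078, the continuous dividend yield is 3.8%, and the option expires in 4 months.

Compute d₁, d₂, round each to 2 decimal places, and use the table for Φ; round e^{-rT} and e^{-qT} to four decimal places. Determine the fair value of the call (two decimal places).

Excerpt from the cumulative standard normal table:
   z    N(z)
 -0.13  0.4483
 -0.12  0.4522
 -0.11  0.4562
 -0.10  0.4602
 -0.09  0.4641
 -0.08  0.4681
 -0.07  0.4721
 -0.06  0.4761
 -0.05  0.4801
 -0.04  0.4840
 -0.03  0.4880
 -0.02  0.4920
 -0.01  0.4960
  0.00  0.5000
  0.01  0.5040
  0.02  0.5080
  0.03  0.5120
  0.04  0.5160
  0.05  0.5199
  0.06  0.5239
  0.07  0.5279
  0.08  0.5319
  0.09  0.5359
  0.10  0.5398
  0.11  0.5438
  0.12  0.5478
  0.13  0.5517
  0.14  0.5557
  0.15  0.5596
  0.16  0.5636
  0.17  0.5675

σ√T = 0.35 × 0.5774 = 0.2021
d₁ = [ln(440/444) + (0.078 − 0.038 + ½·0.35²)·0.3333] / (σ√T) = (-0.0090 + 0.0337) / 0.2021 = 0.1222 which rounds to 0.12
d₂ = 0.1222 − 0.2021 = -0.0798 which rounds to -0.08
exp(−qT) = exp(−0.038·0.3333) = 0.9874;  exp(−rT) = exp(−0.078·0.3333) = 0.9743
N(d₁) = N(0.12) = 0.5478;  N(d₂) = N(-0.08) = 0.4681
C = 440·0.9874·0.5478 − 444·0.9743·0.4681 = 237.9950 − 202.4950 = 35.5000

$35.50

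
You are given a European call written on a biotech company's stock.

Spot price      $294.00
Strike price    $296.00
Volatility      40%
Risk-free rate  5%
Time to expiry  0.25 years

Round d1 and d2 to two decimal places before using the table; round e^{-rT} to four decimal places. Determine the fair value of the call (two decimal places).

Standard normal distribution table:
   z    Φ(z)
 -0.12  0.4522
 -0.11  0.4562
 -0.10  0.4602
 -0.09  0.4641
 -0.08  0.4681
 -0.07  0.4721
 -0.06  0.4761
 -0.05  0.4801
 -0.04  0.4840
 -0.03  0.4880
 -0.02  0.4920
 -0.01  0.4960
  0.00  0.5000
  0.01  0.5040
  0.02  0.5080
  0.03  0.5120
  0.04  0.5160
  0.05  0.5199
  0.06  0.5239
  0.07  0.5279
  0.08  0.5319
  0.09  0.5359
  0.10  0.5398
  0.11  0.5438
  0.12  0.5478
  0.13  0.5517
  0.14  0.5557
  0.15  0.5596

σ√T = 0.4 × 0.5000 = 0.2000
d₁ = [ln(294/296) + (0.05 + 0.4²/2)·0.25] / 0.2000 = [-0.0068 + 0.0325] / 0.2000 = 0.1286 ⇒ 0.13
d₂ = d₁ − σ√T = 0.1286 − 0.2000 = -0.0714 ⇒ -0.07
exp(−rT) = exp(−0.05·0.25) = 0.9876
C = 294·N(0.13) − 296·0.9876·N(-0.07) = 294·0.5517 − 296·0.9876·0.4721 = 162.1998 − 138.0088 = 24.1910

$24.19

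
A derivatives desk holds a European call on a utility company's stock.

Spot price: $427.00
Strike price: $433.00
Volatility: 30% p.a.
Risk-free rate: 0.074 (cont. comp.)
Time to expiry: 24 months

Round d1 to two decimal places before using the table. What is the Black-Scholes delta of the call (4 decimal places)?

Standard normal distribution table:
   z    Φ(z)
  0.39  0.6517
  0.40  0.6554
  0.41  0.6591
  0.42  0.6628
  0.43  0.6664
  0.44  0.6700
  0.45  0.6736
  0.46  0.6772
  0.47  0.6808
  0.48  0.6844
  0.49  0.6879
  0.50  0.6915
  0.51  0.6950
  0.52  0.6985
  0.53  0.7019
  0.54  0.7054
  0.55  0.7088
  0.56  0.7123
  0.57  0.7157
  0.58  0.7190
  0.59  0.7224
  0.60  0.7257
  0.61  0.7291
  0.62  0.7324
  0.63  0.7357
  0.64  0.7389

0.7019

σ√T = 0.3·√2 = 0.4243
ln(S/K) + (r + σ²/2)T = ln(427/433) + (0.074 + 0.3²/2)·2 = -0.0140 + 0.2380 = 0.2240
d₁ = 0.2240 / 0.4243 = 0.5281 ⇒ 0.53
N(d₁) = N(0.53) = 0.7019
Δ_call = N(d₁) = 0.7019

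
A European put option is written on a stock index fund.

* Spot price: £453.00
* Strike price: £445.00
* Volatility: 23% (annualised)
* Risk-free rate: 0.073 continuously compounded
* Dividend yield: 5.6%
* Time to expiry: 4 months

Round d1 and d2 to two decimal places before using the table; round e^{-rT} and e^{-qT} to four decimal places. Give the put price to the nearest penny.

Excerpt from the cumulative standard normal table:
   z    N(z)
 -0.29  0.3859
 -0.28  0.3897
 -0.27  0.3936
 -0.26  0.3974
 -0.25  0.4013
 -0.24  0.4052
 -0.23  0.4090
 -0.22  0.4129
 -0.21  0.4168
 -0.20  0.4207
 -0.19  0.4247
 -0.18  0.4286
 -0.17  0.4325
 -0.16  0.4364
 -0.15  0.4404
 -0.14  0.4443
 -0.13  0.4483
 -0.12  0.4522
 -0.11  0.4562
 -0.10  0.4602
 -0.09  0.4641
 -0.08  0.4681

T = 0.3333;  σ√T = 0.1328
d₁ = [ln(453/445) + (0.073 − 0.056 + 0.23²/2)·0.3333] / 0.1328 = [0.0178 + 0.0145] / 0.1328 = 0.2432 ≈ 0.24
d₂ = d₁ − σ√T = 0.2432 − 0.1328 = 0.1105 ≈ 0.11
exp(−qT) = exp(−0.056·0.3333) = 0.9815;  exp(−rT) = exp(−0.073·0.3333) = 0.9760
P = 445·0.9760·N(-0.11) − 453·0.9815·N(-0.24) = 445·0.9760·0.4562 − 453·0.9815·0.4052 = 198.1368 − 180.1598 = 17.9770

£17.98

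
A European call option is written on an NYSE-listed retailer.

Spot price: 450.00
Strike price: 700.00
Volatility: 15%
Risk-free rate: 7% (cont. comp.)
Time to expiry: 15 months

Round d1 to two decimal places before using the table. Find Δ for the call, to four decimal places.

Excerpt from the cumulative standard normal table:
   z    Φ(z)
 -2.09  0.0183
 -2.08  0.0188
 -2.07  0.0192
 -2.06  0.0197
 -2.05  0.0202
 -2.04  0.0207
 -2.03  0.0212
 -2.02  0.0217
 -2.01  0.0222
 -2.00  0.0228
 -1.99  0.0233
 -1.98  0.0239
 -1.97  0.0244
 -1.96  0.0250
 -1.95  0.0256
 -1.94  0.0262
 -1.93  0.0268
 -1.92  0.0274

0.0212

T = 1.25;  σ√T = 0.1677
d₁ = [ln(450/700) + (0.07 + 0.15²/2)·1.25] / 0.1677 = [-0.4418 + 0.1016] / 0.1677 = -2.0290 ⇒ -2.03
N(d₁) = N(-2.03) = 0.0212
Δ_call = N(d₁) = 0.0212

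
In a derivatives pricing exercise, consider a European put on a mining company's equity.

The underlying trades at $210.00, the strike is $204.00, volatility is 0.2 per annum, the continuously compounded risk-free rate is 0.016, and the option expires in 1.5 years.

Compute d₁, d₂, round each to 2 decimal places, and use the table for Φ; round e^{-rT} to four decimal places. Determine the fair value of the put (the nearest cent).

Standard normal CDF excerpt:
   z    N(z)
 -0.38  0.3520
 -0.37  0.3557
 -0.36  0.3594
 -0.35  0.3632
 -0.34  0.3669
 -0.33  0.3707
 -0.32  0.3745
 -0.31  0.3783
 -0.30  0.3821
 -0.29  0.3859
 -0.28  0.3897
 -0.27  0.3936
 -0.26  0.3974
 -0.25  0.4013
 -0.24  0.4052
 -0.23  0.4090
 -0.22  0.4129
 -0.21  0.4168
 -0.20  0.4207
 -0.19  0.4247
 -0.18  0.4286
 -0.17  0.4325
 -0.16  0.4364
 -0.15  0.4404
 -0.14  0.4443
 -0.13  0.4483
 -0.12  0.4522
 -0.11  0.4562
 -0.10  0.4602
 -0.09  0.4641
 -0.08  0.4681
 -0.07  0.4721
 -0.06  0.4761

$15.38

σ√T = 0.2 × 1.2247 = 0.2449
ln(S/K) + (r + σ²/2)T = ln(210/204) + (0.016 + 0.2²/2)·1.5 = 0.0290 + 0.0540 = 0.0830
d₁ = 0.0830 / 0.2449 = 0.3388 ⇒ 0.34
d₂ = d₁ − σ√T = 0.3388 − 0.2449 = 0.0938 ⇒ 0.09
e^(−rT) = e^(−0.016·1.5) = 0.9763
P = 204·0.9763·N(-0.09) − 210·N(-0.34) = 204·0.9763·0.4641 − 210·0.3669 = 92.4326 − 77.0490 = 15.3836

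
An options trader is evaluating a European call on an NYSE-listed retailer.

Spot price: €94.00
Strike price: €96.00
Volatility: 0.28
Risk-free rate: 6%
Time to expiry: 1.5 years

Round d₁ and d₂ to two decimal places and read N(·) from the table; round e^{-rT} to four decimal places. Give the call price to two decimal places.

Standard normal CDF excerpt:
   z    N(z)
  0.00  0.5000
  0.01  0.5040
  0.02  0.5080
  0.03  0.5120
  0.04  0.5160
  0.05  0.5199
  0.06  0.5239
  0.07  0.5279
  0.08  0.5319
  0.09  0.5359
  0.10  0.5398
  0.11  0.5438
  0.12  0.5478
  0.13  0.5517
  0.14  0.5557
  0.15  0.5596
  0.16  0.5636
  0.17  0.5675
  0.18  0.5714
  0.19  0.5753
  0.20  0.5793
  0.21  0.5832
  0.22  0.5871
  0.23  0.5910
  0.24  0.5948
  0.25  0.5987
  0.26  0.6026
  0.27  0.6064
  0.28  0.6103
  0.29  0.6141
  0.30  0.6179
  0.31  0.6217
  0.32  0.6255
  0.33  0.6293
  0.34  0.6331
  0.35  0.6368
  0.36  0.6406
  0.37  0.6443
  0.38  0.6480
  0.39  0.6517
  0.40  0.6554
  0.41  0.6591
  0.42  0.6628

σ√T = 0.28·√1.5 = 0.3429
ln(S/K) + (r + σ²/2)T = ln(94/96) + (0.06 + 0.28²/2)·1.5 = -0.0211 + 0.1488 = 0.1277
d₁ = 0.1277 / 0.3429 = 0.3725 ≈ 0.37
d₂ = d₁ − σ√T = 0.3725 − 0.3429 = 0.0296 ≈ 0.03
exp(−rT) = exp(−0.06·1.5) = 0.9139
C = 94·N(0.37) − 96·0.9139·N(0.03) = 94·0.6443 − 96·0.9139·0.5120 = 60.5642 − 44.9200 = 15.6442

€15.64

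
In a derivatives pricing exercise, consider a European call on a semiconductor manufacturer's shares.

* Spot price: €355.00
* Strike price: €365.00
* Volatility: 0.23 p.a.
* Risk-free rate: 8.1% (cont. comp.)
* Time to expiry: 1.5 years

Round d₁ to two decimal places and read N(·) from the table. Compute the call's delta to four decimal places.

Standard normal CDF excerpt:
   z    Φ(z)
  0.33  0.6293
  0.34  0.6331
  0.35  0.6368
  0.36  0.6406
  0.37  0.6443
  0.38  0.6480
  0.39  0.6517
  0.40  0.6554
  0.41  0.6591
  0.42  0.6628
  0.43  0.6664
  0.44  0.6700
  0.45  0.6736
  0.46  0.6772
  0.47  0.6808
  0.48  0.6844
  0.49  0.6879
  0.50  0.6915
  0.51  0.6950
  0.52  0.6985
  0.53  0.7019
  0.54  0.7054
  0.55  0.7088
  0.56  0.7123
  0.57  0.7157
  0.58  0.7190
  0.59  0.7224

σ√T = 0.23·√1.5 = 0.2817
ln(S/K) + (r + σ²/2)T = ln(355/365) + (0.081 + 0.23²/2)·1.5 = -0.0278 + 0.1612 = 0.1334
d₁ = 0.1334 / 0.2817 = 0.4736 which rounds to 0.47
N(d₁) = N(0.47) = 0.6808
Δ_call = N(d₁) = 0.6808

0.6808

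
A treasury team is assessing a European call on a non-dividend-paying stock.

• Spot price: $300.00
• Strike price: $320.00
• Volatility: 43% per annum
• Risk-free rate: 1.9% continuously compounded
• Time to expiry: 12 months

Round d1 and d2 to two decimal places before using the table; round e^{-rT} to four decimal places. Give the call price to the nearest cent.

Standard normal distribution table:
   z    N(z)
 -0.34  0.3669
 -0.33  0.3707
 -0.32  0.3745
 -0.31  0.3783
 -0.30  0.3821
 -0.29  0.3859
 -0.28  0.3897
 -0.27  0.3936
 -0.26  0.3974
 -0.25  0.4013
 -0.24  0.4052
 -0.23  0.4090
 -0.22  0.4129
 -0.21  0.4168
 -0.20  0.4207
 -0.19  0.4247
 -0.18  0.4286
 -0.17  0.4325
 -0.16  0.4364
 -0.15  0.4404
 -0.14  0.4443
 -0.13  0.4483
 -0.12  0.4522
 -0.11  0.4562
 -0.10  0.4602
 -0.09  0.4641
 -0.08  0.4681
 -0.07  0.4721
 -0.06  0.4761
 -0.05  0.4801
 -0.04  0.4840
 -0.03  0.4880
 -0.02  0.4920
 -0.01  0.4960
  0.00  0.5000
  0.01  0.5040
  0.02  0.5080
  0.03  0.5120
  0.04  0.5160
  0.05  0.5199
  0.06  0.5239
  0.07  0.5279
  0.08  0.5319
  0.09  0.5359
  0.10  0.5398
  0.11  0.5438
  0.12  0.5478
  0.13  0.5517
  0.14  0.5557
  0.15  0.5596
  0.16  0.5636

σ√T = 0.43·√1 = 0.4300
ln(S/K) + (r + σ²/2)T = ln(300/320) + (0.019 + 0.43²/2)·1 = -0.0645 + 0.1114 = 0.0469
d₁ = 0.0469 / 0.4300 = 0.1091 → 0.11
d₂ = d₁ − σ√T = 0.1091 − 0.4300 = -0.3209 → -0.32
exp(−rT) = exp(−0.019·1) = 0.9812
C = 300·N(0.11) − 320·0.9812·N(-0.32) = 300·0.5438 − 320·0.9812·0.3745 = 163.1400 − 117.5870 = 45.5530

$45.55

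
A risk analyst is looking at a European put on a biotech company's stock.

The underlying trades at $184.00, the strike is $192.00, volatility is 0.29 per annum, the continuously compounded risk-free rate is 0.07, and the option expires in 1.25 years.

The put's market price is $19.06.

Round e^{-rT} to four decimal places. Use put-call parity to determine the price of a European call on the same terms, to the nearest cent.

exp(−rT) = exp(−0.07·1.25) = 0.9162
Put-call parity: C − P = S − K·e^(−rT) = 184 − 192·0.9162 = 184 − 175.9104 = 8.0896
C = P + (C − P) = 19.06 + (8.0896) = 27.1496

$27.15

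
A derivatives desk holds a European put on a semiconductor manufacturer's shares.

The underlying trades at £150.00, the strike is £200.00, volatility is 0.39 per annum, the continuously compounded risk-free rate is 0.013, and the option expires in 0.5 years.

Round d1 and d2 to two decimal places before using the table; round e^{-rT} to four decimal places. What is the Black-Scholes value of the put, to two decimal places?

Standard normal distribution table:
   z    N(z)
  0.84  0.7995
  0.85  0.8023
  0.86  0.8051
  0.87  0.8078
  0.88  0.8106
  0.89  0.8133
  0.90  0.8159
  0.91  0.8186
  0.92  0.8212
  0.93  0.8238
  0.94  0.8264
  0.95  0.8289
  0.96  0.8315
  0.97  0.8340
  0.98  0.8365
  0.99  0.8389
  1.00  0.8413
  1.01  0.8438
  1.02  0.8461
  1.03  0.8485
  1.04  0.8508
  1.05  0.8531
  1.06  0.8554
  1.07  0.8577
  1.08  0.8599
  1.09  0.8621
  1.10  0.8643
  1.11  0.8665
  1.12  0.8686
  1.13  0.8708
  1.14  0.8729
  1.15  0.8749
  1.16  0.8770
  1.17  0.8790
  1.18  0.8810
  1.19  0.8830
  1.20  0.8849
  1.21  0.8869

σ√T = 0.39 × 0.7071 = 0.2758
ln(S/K) + (r + σ²/2)T = ln(150/200) + (0.013 + 0.39²/2)·0.5 = -0.2877 + 0.0445 = -0.2432
d₁ = -0.2432 / 0.2758 = -0.8817 ⇒ -0.88
d₂ = d₁ − σ√T = -0.8817 − 0.2758 = -1.1575 ⇒ -1.16
exp(−rT) = exp(−0.013·0.5) = 0.9935
N(−d₂) = N(1.16) = 0.8770;  N(−d₁) = N(0.88) = 0.8106
P = 200·0.9935·0.8770 − 150·0.8106 = 174.2599 − 121.5900 = 52.6699

£52.67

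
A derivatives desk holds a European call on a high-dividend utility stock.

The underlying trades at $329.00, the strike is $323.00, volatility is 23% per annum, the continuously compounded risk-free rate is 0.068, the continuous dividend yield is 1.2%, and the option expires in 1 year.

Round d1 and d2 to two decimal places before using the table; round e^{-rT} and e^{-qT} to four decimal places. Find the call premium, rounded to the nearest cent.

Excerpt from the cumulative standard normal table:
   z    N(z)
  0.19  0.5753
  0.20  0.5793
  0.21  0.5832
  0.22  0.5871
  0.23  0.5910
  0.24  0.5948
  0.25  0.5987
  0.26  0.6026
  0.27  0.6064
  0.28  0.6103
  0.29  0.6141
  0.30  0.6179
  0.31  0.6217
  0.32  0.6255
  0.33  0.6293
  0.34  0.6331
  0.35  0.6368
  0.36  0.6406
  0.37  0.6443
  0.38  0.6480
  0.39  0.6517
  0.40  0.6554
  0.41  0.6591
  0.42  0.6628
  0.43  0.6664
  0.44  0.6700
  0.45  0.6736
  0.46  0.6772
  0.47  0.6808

$41.81

T = 1;  σ√T = 0.2300
ln(S/K) + (r − q + σ²/2)T = ln(329/323) + (0.068 − 0.012 + 0.23²/2)·1 = 0.0184 + 0.0825 = 0.1009
d₁ = 0.1009 / 0.2300 = 0.4385 ≈ 0.44
d₂ = d₁ − σ√T = 0.4385 − 0.2300 = 0.2085 ≈ 0.21
exp(−qT) = exp(−0.012·1) = 0.9881;  exp(−rT) = exp(−0.068·1) = 0.9343
N(d₁) = N(0.44) = 0.6700;  N(d₂) = N(0.21) = 0.5832
C = 329·0.9881·0.6700 − 323·0.9343·0.5832 = 217.8069 − 175.9975 = 41.8094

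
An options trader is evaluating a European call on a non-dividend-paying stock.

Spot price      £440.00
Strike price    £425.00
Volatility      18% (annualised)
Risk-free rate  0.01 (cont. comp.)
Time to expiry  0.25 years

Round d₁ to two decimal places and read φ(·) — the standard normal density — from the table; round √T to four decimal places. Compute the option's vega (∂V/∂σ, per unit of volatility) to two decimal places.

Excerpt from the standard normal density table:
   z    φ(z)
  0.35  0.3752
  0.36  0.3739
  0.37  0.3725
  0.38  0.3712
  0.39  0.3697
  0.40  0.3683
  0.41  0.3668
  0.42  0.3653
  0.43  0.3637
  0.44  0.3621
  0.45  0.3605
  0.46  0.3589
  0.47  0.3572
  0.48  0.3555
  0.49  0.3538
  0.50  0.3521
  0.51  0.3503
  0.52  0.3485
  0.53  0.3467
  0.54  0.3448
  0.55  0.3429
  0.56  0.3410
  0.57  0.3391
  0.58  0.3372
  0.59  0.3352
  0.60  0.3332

78.96

σ√T = 0.18·√0.25 = 0.0900
d₁ = [ln(440/425) + (0.01 + ½·0.18²)·0.25] / (σ√T) = (0.0347 + 0.0066) / 0.0900 = 0.4582 ⇒ 0.46
√T = √0.25 = 0.5000
φ(d₁) = φ(0.46) = 0.3589
vega = S·φ(d₁)·√T = 440·0.3589·0.5000 = 78.9580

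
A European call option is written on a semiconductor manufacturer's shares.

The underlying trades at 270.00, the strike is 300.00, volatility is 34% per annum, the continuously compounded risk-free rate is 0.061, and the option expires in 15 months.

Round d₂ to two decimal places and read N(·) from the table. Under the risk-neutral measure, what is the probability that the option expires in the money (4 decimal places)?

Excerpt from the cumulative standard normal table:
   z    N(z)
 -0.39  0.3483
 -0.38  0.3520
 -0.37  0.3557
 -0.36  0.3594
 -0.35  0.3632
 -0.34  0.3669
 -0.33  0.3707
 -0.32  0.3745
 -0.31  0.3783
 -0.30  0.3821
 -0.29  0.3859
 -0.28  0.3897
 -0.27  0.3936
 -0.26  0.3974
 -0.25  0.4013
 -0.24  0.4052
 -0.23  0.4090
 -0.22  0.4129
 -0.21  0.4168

σ√T = 0.34 × 1.1180 = 0.3801
d₁ = [ln(270/300) + (0.061 + 0.34²/2)·1.25] / 0.3801 = [-0.1054 + 0.1485] / 0.3801 = 0.1135 → 0.11
d₂ = d₁ − σ√T = 0.1135 − 0.3801 = -0.2666 → -0.27
Pr(exercise) under Q = N(d₂) = 0.3936

0.3936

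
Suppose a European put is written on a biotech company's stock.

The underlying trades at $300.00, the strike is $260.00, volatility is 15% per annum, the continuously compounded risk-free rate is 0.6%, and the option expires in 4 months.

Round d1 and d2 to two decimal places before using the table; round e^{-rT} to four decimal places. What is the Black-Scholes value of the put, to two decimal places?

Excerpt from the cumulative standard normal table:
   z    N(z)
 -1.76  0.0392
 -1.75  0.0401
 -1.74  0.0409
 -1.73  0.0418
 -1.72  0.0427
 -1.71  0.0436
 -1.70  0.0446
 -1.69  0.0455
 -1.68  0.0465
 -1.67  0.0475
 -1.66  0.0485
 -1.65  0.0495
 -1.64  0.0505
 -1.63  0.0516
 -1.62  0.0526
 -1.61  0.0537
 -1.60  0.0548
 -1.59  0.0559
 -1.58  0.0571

$0.58

σ√T = 0.15·√0.3333 = 0.0866
d₁ = [ln(300/260) + (0.006 + ½·0.15²)·0.3333] / (σ√T) = (0.1431 + 0.0057) / 0.0866 = 1.7188 → 1.72
d₂ = 1.7188 − 0.0866 = 1.6322 → 1.63
exp(−rT) = exp(−0.006·0.3333) = 0.9980
N(−d₂) = N(-1.63) = 0.0516;  N(−d₁) = N(-1.72) = 0.0427
P = 260·0.9980·0.0516 − 300·0.0427 = 13.3892 − 12.8100 = 0.5792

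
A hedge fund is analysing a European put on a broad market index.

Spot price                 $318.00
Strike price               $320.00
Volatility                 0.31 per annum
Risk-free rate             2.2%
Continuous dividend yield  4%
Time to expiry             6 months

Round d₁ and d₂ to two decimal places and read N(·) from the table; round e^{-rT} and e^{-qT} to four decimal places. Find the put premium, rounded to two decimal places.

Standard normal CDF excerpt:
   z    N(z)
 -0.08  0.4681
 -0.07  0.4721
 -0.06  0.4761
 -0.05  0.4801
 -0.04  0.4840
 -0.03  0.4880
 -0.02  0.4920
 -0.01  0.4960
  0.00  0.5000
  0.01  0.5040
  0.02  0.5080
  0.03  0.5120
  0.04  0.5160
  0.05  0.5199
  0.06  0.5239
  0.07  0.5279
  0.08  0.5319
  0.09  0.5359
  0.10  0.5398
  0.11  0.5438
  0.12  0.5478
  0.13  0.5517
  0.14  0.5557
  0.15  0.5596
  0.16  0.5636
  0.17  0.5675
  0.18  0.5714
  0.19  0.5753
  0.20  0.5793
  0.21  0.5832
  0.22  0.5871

σ√T = 0.31·√0.5 = 0.2192
d₁ = [ln(318/320) + (0.022 − 0.04 + 0.31²/2)·0.5] / 0.2192 = [-0.0063 + 0.0150] / 0.2192 = 0.0399 which rounds to 0.04
d₂ = d₁ − σ√T = 0.0399 − 0.2192 = -0.1793 which rounds to -0.18
e^(−qT) = e^(−0.04·0.5) = 0.9802;  e^(−rT) = e^(−0.022·0.5) = 0.9891
N(−d₂) = N(0.18) = 0.5714;  N(−d₁) = N(-0.04) = 0.4840
P = 320·0.9891·0.5714 − 318·0.9802·0.4840 = 180.8550 − 150.8645 = 29.9904

$29.99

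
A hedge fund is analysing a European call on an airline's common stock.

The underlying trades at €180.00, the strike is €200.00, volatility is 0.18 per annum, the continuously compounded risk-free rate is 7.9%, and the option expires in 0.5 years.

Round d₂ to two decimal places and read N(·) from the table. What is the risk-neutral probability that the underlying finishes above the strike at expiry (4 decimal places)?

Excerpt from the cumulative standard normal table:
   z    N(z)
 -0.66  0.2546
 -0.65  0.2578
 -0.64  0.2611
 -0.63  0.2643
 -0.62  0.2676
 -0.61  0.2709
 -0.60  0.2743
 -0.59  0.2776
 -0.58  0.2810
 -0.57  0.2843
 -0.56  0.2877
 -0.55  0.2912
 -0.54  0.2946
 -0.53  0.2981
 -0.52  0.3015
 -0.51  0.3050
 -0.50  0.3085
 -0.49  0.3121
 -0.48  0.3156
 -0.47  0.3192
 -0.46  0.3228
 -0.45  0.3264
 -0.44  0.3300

σ√T = 0.18 × 0.7071 = 0.1273
d₁ = [ln(180/200) + (0.079 + 0.18²/2)·0.5] / 0.1273 = [-0.1054 + 0.0476] / 0.1273 = -0.4538 ⇒ -0.45
d₂ = d₁ − σ√T = -0.4538 − 0.1273 = -0.5811 ⇒ -0.58
Pr(exercise) under Q = N(d₂) = 0.2810

0.2810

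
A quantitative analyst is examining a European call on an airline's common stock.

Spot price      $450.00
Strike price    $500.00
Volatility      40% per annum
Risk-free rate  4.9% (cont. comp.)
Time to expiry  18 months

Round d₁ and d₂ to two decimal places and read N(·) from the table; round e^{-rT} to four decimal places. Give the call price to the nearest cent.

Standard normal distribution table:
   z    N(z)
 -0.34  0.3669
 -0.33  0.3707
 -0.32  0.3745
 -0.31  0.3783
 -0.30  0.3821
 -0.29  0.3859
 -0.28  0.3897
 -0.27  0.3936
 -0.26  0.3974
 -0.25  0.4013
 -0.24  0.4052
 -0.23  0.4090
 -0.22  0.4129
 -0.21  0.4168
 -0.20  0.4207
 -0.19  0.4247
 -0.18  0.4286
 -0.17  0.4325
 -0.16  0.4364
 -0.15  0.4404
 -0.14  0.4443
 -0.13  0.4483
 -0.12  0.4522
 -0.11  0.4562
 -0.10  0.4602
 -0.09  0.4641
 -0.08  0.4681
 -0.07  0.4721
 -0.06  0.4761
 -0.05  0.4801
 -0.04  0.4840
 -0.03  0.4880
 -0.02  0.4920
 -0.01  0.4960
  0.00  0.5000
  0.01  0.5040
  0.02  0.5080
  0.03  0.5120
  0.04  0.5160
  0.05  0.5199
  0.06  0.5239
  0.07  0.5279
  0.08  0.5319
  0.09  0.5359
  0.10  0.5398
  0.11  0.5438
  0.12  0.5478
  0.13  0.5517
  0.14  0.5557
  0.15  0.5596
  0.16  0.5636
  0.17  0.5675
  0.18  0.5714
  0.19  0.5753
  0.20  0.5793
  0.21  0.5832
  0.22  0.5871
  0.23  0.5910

$81.39

T = 1.5;  σ√T = 0.4899
d₁ = [ln(450/500) + (0.049 + ½·0.4²)·1.5] / (σ√T) = (-0.1054 + 0.1935) / 0.4899 = 0.1799 → 0.18
d₂ = 0.1799 − 0.4899 = -0.3100 → -0.31
exp(−rT) = exp(−0.049·1.5) = 0.9291
C = 450·N(0.18) − 500·0.9291·N(-0.31) = 450·0.5714 − 500·0.9291·0.3783 = 257.1300 − 175.7393 = 81.3907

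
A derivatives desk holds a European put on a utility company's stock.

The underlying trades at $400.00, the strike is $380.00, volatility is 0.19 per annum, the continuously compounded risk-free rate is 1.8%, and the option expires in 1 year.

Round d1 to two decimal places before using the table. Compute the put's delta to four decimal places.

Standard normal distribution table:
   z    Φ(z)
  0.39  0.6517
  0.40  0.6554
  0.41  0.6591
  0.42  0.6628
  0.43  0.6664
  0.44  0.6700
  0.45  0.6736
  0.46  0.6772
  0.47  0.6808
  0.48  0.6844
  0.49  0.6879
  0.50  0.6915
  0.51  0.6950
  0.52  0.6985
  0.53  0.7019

-0.3228

σ√T = 0.19·√1 = 0.1900
d₁ = [ln(400/380) + (0.018 + ½·0.19²)·1] / (σ√T) = (0.0513 + 0.0360) / 0.1900 = 0.4597 which rounds to 0.46
N(d₁) = N(0.46) = 0.6772
Δ_put = N(d₁) − 1 = 0.6772 − 1 = -0.3228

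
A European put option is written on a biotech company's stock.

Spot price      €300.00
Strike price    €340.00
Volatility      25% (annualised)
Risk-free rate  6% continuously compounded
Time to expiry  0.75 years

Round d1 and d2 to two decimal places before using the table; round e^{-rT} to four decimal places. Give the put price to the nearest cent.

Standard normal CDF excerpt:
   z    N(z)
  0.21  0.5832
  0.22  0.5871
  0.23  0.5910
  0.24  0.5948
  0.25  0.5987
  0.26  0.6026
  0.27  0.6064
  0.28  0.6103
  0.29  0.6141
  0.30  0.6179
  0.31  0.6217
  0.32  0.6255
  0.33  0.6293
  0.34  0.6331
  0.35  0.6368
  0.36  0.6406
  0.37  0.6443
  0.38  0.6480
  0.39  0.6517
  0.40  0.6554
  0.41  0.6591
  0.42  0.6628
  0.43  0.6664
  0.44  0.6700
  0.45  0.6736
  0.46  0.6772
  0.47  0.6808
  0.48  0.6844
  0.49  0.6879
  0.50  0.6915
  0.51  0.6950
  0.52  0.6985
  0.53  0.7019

σ√T = 0.25·√0.75 = 0.2165
d₁ = [ln(300/340) + (0.06 + 0.25²/2)·0.75] / 0.2165 = [-0.1252 + 0.0684] / 0.2165 = -0.2620 which rounds to -0.26
d₂ = d₁ − σ√T = -0.2620 − 0.2165 = -0.4785 which rounds to -0.48
exp(−rT) = exp(−0.06·0.75) = 0.9560
N(−d₂) = N(0.48) = 0.6844;  N(−d₁) = N(0.26) = 0.6026
P = 340·0.9560·0.6844 − 300·0.6026 = 222.4574 − 180.7800 = 41.6774

€41.68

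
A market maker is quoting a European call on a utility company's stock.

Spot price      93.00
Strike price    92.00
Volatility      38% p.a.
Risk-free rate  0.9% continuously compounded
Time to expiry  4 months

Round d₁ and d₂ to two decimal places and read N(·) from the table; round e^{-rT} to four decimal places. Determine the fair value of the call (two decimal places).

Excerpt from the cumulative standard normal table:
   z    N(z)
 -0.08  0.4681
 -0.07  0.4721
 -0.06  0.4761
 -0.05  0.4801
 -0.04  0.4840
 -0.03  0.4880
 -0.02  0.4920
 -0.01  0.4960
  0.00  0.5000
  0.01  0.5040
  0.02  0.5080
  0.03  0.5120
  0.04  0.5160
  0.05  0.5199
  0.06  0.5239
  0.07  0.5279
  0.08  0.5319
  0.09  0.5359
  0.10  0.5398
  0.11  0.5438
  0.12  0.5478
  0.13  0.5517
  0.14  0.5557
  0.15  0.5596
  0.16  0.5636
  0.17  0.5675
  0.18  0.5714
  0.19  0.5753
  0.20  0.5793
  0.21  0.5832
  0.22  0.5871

8.74

σ√T = 0.38 × 0.5774 = 0.2194
ln(S/K) + (r + σ²/2)T = ln(93/92) + (0.009 + 0.38²/2)·0.3333 = 0.0108 + 0.0271 = 0.0379
d₁ = 0.0379 / 0.2194 = 0.1726 ⇒ 0.17
d₂ = d₁ − σ√T = 0.1726 − 0.2194 = -0.0467 ⇒ -0.05
exp(−rT) = exp(−0.009·0.3333) = 0.9970
N(d₁) = N(0.17) = 0.5675;  N(d₂) = N(-0.05) = 0.4801
C = 93·0.5675 − 92·0.9970·0.4801 = 52.7775 − 44.0367 = 8.7408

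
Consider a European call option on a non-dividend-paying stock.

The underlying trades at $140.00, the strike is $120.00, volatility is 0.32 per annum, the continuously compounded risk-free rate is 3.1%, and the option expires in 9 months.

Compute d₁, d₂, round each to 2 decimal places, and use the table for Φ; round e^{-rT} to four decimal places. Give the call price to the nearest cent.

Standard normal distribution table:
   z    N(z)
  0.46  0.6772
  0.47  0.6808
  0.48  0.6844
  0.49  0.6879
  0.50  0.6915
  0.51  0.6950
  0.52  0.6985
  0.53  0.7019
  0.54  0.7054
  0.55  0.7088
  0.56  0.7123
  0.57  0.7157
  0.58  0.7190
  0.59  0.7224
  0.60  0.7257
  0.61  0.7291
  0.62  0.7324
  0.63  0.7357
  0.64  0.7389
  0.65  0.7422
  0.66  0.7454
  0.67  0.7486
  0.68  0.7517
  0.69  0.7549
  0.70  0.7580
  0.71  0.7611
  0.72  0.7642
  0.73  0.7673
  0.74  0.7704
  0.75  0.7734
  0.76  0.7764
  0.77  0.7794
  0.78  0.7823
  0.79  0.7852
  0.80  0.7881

$28.45

σ√T = 0.32 × 0.8660 = 0.2771
d₁ = [ln(140/120) + (0.031 + 0.32²/2)·0.75] / 0.2771 = [0.1542 + 0.0616] / 0.2771 = 0.7787 → 0.78
d₂ = d₁ − σ√T = 0.7787 − 0.2771 = 0.5016 → 0.50
e^(−rT) = e^(−0.031·0.75) = 0.9770
N(d₁) = N(0.78) = 0.7823;  N(d₂) = N(0.50) = 0.6915
C = 140·0.7823 − 120·0.9770·0.6915 = 109.5220 − 81.0715 = 28.4505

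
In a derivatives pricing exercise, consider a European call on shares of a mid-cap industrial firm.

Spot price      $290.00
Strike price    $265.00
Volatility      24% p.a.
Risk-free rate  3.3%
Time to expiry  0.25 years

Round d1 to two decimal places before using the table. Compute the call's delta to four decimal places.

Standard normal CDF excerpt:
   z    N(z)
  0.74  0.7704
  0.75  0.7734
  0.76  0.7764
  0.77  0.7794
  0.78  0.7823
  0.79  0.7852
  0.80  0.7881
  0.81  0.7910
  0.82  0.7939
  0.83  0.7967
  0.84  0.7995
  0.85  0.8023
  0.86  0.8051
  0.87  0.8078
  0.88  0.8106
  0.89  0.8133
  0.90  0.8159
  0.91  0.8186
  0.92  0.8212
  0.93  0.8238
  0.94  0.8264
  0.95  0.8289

σ√T = 0.24·√0.25 = 0.1200
d₁ = [ln(290/265) + (0.033 + 0.24²/2)·0.25] / 0.1200 = [0.0902 + 0.0155] / 0.1200 = 0.8800 which rounds to 0.88
N(d₁) = N(0.88) = 0.8106
Δ_call = N(d₁) = 0.8106

0.8106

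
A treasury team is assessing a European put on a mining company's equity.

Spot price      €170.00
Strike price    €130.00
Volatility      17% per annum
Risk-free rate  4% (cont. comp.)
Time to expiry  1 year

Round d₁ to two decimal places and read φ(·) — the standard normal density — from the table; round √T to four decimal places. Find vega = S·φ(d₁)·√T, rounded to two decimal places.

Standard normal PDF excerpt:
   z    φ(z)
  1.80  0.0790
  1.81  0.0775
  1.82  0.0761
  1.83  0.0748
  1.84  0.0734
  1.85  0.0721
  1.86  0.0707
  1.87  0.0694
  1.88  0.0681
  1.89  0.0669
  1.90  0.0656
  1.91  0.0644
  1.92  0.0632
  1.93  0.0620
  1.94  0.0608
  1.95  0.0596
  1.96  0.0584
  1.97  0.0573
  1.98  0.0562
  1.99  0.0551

11.15

σ√T = 0.17·√1 = 0.1700
d₁ = [ln(170/130) + (0.04 + ½·0.17²)·1] / (σ√T) = (0.2683 + 0.0545) / 0.1700 = 1.8983 which rounds to 1.90
√T = √1 = 1.0000
φ(d₁) = φ(1.90) = 0.0656
vega = S·φ(d₁)·√T = 170·0.0656·1.0000 = 11.1520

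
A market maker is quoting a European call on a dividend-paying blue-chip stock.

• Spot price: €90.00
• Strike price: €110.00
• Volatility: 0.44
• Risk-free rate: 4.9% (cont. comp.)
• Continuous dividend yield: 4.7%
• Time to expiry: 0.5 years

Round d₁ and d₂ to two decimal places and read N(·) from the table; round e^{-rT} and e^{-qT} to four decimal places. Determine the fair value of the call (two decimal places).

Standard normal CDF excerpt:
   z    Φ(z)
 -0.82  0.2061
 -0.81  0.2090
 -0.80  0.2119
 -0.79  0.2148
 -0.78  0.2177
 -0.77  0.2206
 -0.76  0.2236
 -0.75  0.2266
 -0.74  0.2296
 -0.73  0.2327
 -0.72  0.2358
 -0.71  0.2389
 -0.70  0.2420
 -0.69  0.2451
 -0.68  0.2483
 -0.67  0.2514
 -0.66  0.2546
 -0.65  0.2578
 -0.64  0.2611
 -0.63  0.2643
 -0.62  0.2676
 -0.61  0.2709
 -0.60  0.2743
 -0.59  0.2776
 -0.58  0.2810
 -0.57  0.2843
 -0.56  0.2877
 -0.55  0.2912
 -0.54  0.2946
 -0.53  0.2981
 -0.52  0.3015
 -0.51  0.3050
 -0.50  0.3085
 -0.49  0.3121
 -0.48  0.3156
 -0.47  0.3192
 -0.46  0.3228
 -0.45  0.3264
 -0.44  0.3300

€4.69

σ√T = 0.44 × 0.7071 = 0.3111
d₁ = [ln(90/110) + (0.049 − 0.047 + 0.44²/2)·0.5] / 0.3111 = [-0.2007 + 0.0494] / 0.3111 = -0.4862 ≈ -0.49
d₂ = d₁ − σ√T = -0.4862 − 0.3111 = -0.7973 ≈ -0.80
exp(−qT) = exp(−0.047·0.5) = 0.9768;  exp(−rT) = exp(−0.049·0.5) = 0.9758
N(d₁) = N(-0.49) = 0.3121;  N(d₂) = N(-0.80) = 0.2119
C = 90·0.9768·0.3121 − 110·0.9758·0.2119 = 27.4373 − 22.7449 = 4.6924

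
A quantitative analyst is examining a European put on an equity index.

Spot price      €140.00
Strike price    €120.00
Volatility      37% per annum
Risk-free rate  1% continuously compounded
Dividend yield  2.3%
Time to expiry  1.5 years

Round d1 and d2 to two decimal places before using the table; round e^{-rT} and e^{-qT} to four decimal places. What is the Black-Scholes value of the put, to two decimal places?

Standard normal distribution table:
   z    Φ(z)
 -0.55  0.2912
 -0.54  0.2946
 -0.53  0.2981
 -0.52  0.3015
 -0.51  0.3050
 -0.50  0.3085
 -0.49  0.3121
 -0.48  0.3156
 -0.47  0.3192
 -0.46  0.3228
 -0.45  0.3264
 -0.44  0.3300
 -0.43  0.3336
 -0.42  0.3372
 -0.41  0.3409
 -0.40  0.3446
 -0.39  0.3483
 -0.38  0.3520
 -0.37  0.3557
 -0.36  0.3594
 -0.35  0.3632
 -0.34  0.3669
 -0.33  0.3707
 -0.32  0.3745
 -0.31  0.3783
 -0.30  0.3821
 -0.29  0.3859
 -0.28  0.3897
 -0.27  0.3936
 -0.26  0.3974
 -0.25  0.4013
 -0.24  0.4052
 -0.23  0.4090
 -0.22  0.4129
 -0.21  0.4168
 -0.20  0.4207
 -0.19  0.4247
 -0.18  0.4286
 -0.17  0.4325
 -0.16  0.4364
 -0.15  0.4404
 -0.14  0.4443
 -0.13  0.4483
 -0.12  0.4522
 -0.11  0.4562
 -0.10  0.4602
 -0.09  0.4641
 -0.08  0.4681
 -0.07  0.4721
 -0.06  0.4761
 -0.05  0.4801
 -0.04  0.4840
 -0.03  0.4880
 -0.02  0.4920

€15.03

T = 1.5;  σ√T = 0.4532
d₁ = [ln(140/120) + (0.01 − 0.023 + 0.37²/2)·1.5] / 0.4532 = [0.1542 + 0.0832] / 0.4532 = 0.5237 ≈ 0.52
d₂ = d₁ − σ√T = 0.5237 − 0.4532 = 0.0706 ≈ 0.07
exp(−qT) = exp(−0.023·1.5) = 0.9661;  exp(−rT) = exp(−0.01·1.5) = 0.9851
N(−d₂) = N(-0.07) = 0.4721;  N(−d₁) = N(-0.52) = 0.3015
P = 120·0.9851·0.4721 − 140·0.9661·0.3015 = 55.8079 − 40.7791 = 15.0288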